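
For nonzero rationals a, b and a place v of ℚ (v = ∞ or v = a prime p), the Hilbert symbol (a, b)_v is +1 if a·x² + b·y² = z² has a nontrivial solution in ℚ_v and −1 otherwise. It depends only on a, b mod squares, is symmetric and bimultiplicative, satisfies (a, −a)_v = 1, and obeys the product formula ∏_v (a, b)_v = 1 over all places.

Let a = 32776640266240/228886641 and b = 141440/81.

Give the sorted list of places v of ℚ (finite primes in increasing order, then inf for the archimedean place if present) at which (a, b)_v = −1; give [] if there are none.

(a, b) ≡ (10, 2210) mod (ℚ^×)²; places V = {2, 3, 5, 13, 17, 41, ∞}.
(a,b)_5: α=1, u≡3; β=1, v≡3 (mod 5); (3|5)=-1, (3|5)=-1; sign (−1)^0·-1^1·-1^1 = +1.
(a,b)_3: α=-4, u≡1; β=-4, v≡2 (mod 3); (1|3)=+1, (2|3)=-1; sign (−1)^0·+1^-4·-1^-4 = +1.
(a,b)_41: α=-4, u≡37; β=0, v≡10 (mod 41); (37|41)=+1, (10|41)=+1; sign (−1)^0·+1^0·+1^-4 = +1.
(a,b)_2: α=27, β=7; u≡5, v≡1 (mod 8); ε(u)ε(v)=0·0, αω(v)=27·0, βω(u)=7·1; sum ≡ 1  ⇒  -1.
(a,b)_17: α=2, u≡11; β=1, v≡11 (mod 17); (11|17)=-1, (11|17)=-1; sign (−1)^0·-1^1·-1^2 = -1.
(a,b)_∞: sgn(10)=+, sgn(2210)=+, so +1.
(a,b)_13: α=2, u≡9; β=1, v≡4 (mod 13); (9|13)=+1, (4|13)=+1; sign (−1)^0·+1^1·+1^2 = +1.
|Ram(10, 2210)| = 2, even; anisotropic at {2, 17}.

[2, 17]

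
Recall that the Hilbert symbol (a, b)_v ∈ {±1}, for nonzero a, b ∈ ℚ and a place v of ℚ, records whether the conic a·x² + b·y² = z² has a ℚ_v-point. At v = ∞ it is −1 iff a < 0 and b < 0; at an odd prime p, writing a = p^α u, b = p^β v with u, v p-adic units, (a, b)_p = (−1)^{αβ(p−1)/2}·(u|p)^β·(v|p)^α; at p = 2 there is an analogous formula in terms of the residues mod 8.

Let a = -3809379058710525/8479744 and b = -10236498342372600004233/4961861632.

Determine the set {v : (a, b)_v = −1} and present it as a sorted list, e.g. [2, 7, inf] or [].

[3, 29, 31, inf]

(a, b) ≡ (-69, -18879) mod (ℚ^×)²; places V = {2, 3, 5, 7, 13, 19, 23, 29, 31, ∞}.
(a,b)_2: α=-10, β=-22; u≡3, v≡1 (mod 8); ε(u)ε(v)=1·0, αω(v)=-10·0, βω(u)=-22·1; sum ≡ 0  ⇒  +1.
(a,b)_3: α=3, u≡1; β=5, v≡1 (mod 3); (1|3)=+1, (1|3)=+1; sign (−1)^1·+1^5·+1^3 = -1.
(a,b)_29: α=4, u≡27; β=5, v≡23 (mod 29); (27|29)=-1, (23|29)=+1; sign (−1)^0·-1^5·+1^4 = -1.
(a,b)_13: α=-2, u≡10; β=-2, v≡9 (mod 13); (10|13)=+1, (9|13)=+1; sign (−1)^0·+1^-2·+1^-2 = +1.
(a,b)_23: α=1, u≡5; β=2, v≡13 (mod 23); (5|23)=-1, (13|23)=+1; sign (−1)^0·-1^2·+1^1 = +1.
(a,b)_19: α=2, u≡16; β=4, v≡9 (mod 19); (16|19)=+1, (9|19)=+1; sign (−1)^0·+1^4·+1^2 = +1.
(a,b)_31: α=2, u≡15; β=3, v≡17 (mod 31); (15|31)=-1, (17|31)=-1; sign (−1)^0·-1^3·-1^2 = -1.
(a,b)_5: α=2, u≡1; β=0, v≡1 (mod 5); (1|5)=+1, (1|5)=+1; sign (−1)^0·+1^0·+1^2 = +1.
(a,b)_∞: sgn(-69)=−, sgn(-18879)=−, so -1.
(a,b)_7: α=-2, u≡4; β=-1, v≡6 (mod 7); (4|7)=+1, (6|7)=-1; sign (−1)^0·+1^-1·-1^-2 = +1.
|Ram(-69, -18879)| = 4, even; anisotropic at {3, 29, 31, ∞}.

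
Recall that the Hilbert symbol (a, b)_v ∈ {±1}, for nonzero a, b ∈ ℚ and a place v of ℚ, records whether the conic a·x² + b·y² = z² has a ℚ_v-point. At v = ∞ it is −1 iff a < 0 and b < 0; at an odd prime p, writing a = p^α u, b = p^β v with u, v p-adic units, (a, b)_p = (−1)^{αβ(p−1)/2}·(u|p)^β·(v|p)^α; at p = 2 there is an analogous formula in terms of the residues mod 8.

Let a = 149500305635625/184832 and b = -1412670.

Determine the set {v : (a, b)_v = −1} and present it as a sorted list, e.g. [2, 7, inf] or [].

(a, b) ≡ (434, -30) mod (ℚ^×)²; places V = {2, 3, 5, 7, 17, 19, 31, ∞}.
(a,b)_17: α=2, u≡8; β=0, v≡13 (mod 17); (8|17)=+1, (13|17)=+1; sign (−1)^0·+1^0·+1^2 = +1.
(a,b)_5: α=4, u≡1; β=1, v≡1 (mod 5); (1|5)=+1, (1|5)=+1; sign (−1)^0·+1^1·+1^4 = +1.
(a,b)_31: α=3, u≡4; β=2, v≡18 (mod 31); (4|31)=+1, (18|31)=+1; sign (−1)^0·+1^2·+1^3 = +1.
(a,b)_19: α=-2, u≡17; β=0, v≡18 (mod 19); (17|19)=+1, (18|19)=-1; sign (−1)^0·+1^0·-1^-2 = +1.
(a,b)_2: α=-9, β=1; u≡1, v≡1 (mod 8); ε(u)ε(v)=0·0, αω(v)=-9·0, βω(u)=1·0; sum ≡ 0  ⇒  +1.
(a,b)_7: α=3, u≡3; β=2, v≡3 (mod 7); (3|7)=-1, (3|7)=-1; sign (−1)^0·-1^2·-1^3 = -1.
(a,b)_3: α=4, u≡2; β=1, v≡2 (mod 3); (2|3)=-1, (2|3)=-1; sign (−1)^0·-1^1·-1^4 = -1.
(a,b)_∞: sgn(434)=+, sgn(-30)=−, so +1.
Ram(434, -30) = {3, 7}; no ℚ_3-point on the conic.

[3, 7]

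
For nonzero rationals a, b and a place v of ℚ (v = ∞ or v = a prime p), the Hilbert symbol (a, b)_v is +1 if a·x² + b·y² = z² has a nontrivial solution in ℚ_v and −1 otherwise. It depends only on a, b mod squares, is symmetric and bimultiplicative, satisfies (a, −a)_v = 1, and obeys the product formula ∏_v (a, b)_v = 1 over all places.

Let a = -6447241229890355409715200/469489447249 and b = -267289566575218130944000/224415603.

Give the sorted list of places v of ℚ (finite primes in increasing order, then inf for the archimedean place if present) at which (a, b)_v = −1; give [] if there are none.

Mod squares: a ≡ -22, b ≡ -2730. Check v ∈ {∞, 2, 3, 5, 7, 11, 13, 19, 23, 31}.
v=7: a=7^6·(≡6), b=7^3·(≡1) mod 7; (6|7)=-1, (1|7)=+1; (−1)^{6·3·3}·(-1)^3·(+1)^6 = -1.
v=23: a=23^-2·(≡3), b=23^0·(≡5) mod 23; (3|23)=+1, (5|23)=-1; (−1)^{-2·0·11}·(+1)^0·(-1)^-2 = +1.
v=13: a=13^4·(≡1), b=13^3·(≡6) mod 13; (1|13)=+1, (6|13)=-1; (−1)^{4·3·6}·(+1)^3·(-1)^4 = +1.
v=11: a=11^1·(≡9), b=11^4·(≡4) mod 11; (9|11)=+1, (4|11)=+1; (−1)^{1·4·5}·(+1)^4·(+1)^1 = +1.
v=2: v_2(a)=31, v_2(b)=29; units ≡ 5, 3 (mod 8); ε·ε+αω+βω = 0·1+31·1+29·1 ≡ 0  ⇒  (a,b)_2 = +1.
v=3: a=3^2·(≡2), b=3^-5·(≡2) mod 3; (2|3)=-1, (2|3)=-1; (−1)^{2·-5·1}·(-1)^-5·(-1)^2 = -1.
v=5: a=5^2·(≡3), b=5^3·(≡1) mod 5; (3|5)=-1, (1|5)=+1; (−1)^{2·3·2}·(-1)^3·(+1)^2 = -1.
v=19: a=19^2·(≡1), b=19^2·(≡7) mod 19; (1|19)=+1, (7|19)=+1; (−1)^{2·2·9}·(+1)^2·(+1)^2 = +1.
v=31: a=31^-6·(≡1), b=31^-4·(≡11) mod 31; (1|31)=+1, (11|31)=-1; (−1)^{-6·-4·15}·(+1)^-4·(-1)^-6 = +1.
v=∞: -22 < 0 and -2730 < 0  ⇒  (a,b)_∞ = -1.
Ram(-22, -2730) = {3, 5, 7, ∞}; no ℚ_3-point on the conic.

[3, 5, 7, inf]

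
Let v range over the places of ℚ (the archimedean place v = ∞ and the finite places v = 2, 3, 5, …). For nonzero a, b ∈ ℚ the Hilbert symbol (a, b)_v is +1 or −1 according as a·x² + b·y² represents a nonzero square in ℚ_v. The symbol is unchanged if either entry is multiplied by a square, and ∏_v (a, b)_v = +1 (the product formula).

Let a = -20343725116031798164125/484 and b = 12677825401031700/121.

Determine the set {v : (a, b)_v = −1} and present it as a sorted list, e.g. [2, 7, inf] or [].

[5, 31, 41, 47]

Mod squares: a ≡ -298685, b ≡ 13. Check v ∈ {∞, 2, 3, 5, 7, 11, 13, 31, 41, 47}.
v=47: a=47^1·(≡32), b=47^0·(≡5) mod 47; (32|47)=+1, (5|47)=-1; (−1)^{1·0·23}·(+1)^0·(-1)^1 = -1.
v=31: a=31^3·(≡11), b=31^2·(≡30) mod 31; (11|31)=-1, (30|31)=-1; (−1)^{3·2·15}·(-1)^2·(-1)^3 = -1.
v=11: a=11^-2·(≡5), b=11^-2·(≡8) mod 11; (5|11)=+1, (8|11)=-1; (−1)^{-2·-2·5}·(+1)^-2·(-1)^-2 = +1.
v=13: a=13^4·(≡12), b=13^3·(≡1) mod 13; (12|13)=+1, (1|13)=+1; (−1)^{4·3·6}·(+1)^3·(+1)^4 = +1.
v=41: a=41^3·(≡12), b=41^2·(≡29) mod 41; (12|41)=-1, (29|41)=-1; (−1)^{3·2·20}·(-1)^2·(-1)^3 = -1.
v=∞: -298685 < 0 and 13 > 0  ⇒  (a,b)_∞ = +1.
v=5: a=5^3·(≡3), b=5^2·(≡3) mod 5; (3|5)=-1, (3|5)=-1; (−1)^{3·2·2}·(-1)^2·(-1)^3 = -1.
v=3: a=3^10·(≡1), b=3^6·(≡1) mod 3; (1|3)=+1, (1|3)=+1; (−1)^{10·6·1}·(+1)^6·(+1)^10 = +1.
v=7: a=7^0·(≡6), b=7^2·(≡5) mod 7; (6|7)=-1, (5|7)=-1; (−1)^{0·2·3}·(-1)^2·(-1)^0 = +1.
v=2: v_2(a)=-2, v_2(b)=2; units ≡ 3, 5 (mod 8); ε·ε+αω+βω = 1·0+-2·1+2·1 ≡ 0  ⇒  (a,b)_2 = +1.
Ram(-298685, 13) = {5, 31, 41, 47}; no ℚ_5-point on the conic.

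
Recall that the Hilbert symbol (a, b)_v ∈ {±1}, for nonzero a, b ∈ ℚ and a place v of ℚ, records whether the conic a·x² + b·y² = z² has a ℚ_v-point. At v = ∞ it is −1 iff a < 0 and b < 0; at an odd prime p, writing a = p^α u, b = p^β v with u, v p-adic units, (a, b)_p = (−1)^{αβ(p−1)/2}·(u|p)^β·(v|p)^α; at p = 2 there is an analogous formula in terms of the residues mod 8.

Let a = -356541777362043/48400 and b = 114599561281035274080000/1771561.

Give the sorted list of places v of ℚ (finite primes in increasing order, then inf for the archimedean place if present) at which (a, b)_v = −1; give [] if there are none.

[17, 29]

(a, b) ≡ (-3, 44863) mod (ℚ^×)²; places V = {2, 3, 5, 7, 11, 13, 17, 29, ∞}.
(a,b)_29: α=2, u≡21; β=3, v≡15 (mod 29); (21|29)=-1, (15|29)=-1; sign (−1)^0·-1^3·-1^2 = -1.
(a,b)_7: α=2, u≡2; β=3, v≡4 (mod 7); (2|7)=+1, (4|7)=+1; sign (−1)^0·+1^3·+1^2 = +1.
(a,b)_17: α=2, u≡7; β=1, v≡16 (mod 17); (7|17)=-1, (16|17)=+1; sign (−1)^0·-1^1·+1^2 = -1.
(a,b)_∞: sgn(-3)=−, sgn(44863)=+, so +1.
(a,b)_11: α=-2, u≡6; β=-6, v≡1 (mod 11); (6|11)=-1, (1|11)=+1; sign (−1)^0·-1^-6·+1^-2 = +1.
(a,b)_2: α=-4, β=8; u≡5, v≡7 (mod 8); ε(u)ε(v)=0·1, αω(v)=-4·0, βω(u)=8·1; sum ≡ 0  ⇒  +1.
(a,b)_5: α=-2, u≡2; β=4, v≡3 (mod 5); (2|5)=-1, (3|5)=-1; sign (−1)^0·-1^4·-1^-2 = +1.
(a,b)_13: α=2, u≡1; β=1, v≡2 (mod 13); (1|13)=+1, (2|13)=-1; sign (−1)^0·+1^1·-1^2 = +1.
(a,b)_3: α=11, u≡2; β=18, v≡1 (mod 3); (2|3)=-1, (1|3)=+1; sign (−1)^0·-1^18·+1^11 = +1.
Ram(-3, 44863) = {17, 29}; no ℚ_17-point on the conic.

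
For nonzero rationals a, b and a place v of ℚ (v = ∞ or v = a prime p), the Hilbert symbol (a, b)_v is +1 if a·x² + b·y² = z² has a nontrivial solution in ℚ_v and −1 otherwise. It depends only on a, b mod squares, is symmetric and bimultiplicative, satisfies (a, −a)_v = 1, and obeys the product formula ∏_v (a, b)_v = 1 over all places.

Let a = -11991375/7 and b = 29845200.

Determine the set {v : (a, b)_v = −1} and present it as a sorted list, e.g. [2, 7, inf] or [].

(a, b) ≡ (-373065, 74613) mod (ℚ^×)²; places V = {2, 3, 5, 7, 11, 17, 19, ∞}.
(a,b)_3: α=3, u≡1; β=1, v≡1 (mod 3); (1|3)=+1, (1|3)=+1; sign (−1)^1·+1^1·+1^3 = -1.
(a,b)_∞: sgn(-373065)=−, sgn(74613)=+, so +1.
(a,b)_7: α=-1, u≡3; β=1, v≡5 (mod 7); (3|7)=-1, (5|7)=-1; sign (−1)^1·-1^1·-1^-1 = -1.
(a,b)_17: α=1, u≡13; β=1, v≡10 (mod 17); (13|17)=+1, (10|17)=-1; sign (−1)^0·+1^1·-1^1 = -1.
(a,b)_2: α=0, β=4; u≡7, v≡5 (mod 8); ε(u)ε(v)=1·0, αω(v)=0·1, βω(u)=4·0; sum ≡ 0  ⇒  +1.
(a,b)_5: α=3, u≡2; β=2, v≡3 (mod 5); (2|5)=-1, (3|5)=-1; sign (−1)^0·-1^2·-1^3 = -1.
(a,b)_11: α=1, u≡9; β=1, v≡6 (mod 11); (9|11)=+1, (6|11)=-1; sign (−1)^1·+1^1·-1^1 = +1.
(a,b)_19: α=1, u≡16; β=1, v≡13 (mod 19); (16|19)=+1, (13|19)=-1; sign (−1)^1·+1^1·-1^1 = +1.
Ram(-373065, 74613) = {3, 5, 7, 17}; no ℚ_3-point on the conic.

[3, 5, 7, 17]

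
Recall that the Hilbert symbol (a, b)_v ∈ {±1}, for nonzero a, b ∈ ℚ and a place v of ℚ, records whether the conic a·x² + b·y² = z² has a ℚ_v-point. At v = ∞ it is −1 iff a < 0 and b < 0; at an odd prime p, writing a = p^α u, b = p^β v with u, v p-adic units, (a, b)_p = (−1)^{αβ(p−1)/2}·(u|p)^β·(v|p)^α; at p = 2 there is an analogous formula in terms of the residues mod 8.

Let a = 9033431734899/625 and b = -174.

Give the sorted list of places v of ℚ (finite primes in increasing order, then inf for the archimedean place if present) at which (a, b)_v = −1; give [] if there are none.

Mod squares: a ≡ 121771, b ≡ -174. Check v ∈ {∞, 2, 3, 5, 11, 13, 17, 19, 29}.
v=11: a=11^2·(≡9), b=11^0·(≡2) mod 11; (9|11)=+1, (2|11)=-1; (−1)^{2·0·5}·(+1)^0·(-1)^2 = +1.
v=29: a=29^3·(≡7), b=29^1·(≡23) mod 29; (7|29)=+1, (23|29)=+1; (−1)^{3·1·14}·(+1)^1·(+1)^3 = +1.
v=17: a=17^1·(≡14), b=17^0·(≡13) mod 17; (14|17)=-1, (13|17)=+1; (−1)^{1·0·8}·(-1)^0·(+1)^1 = +1.
v=5: a=5^-4·(≡4), b=5^0·(≡1) mod 5; (4|5)=+1, (1|5)=+1; (−1)^{-4·0·2}·(+1)^0·(+1)^-4 = +1.
v=∞: 121771 > 0 and -174 < 0  ⇒  (a,b)_∞ = +1.
v=3: a=3^6·(≡1), b=3^1·(≡2) mod 3; (1|3)=+1, (2|3)=-1; (−1)^{6·1·1}·(+1)^1·(-1)^6 = +1.
v=19: a=19^1·(≡6), b=19^0·(≡16) mod 19; (6|19)=+1, (16|19)=+1; (−1)^{1·0·9}·(+1)^0·(+1)^1 = +1.
v=2: v_2(a)=0, v_2(b)=1; units ≡ 3, 1 (mod 8); ε·ε+αω+βω = 1·0+0·0+1·1 ≡ 1  ⇒  (a,b)_2 = -1.
v=13: a=13^1·(≡5), b=13^0·(≡8) mod 13; (5|13)=-1, (8|13)=-1; (−1)^{1·0·6}·(-1)^0·(-1)^1 = -1.
|Ram(121771, -174)| = 2, even; anisotropic at {2, 13}.

[2, 13]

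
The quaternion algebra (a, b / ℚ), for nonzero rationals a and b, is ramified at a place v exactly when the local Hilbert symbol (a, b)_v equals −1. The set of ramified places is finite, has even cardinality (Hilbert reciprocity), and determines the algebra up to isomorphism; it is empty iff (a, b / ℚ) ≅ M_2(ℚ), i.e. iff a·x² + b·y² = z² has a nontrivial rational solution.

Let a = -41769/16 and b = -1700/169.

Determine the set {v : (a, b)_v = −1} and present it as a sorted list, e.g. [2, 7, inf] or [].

(a, b) ≡ (-4641, -17) mod (ℚ^×)²; places V = {2, 3, 5, 7, 13, 17, ∞}.
(a,b)_2: α=-4, β=2; u≡7, v≡7 (mod 8); ε(u)ε(v)=1·1, αω(v)=-4·0, βω(u)=2·0; sum ≡ 1  ⇒  -1.
(a,b)_13: α=1, u≡8; β=-2, v≡3 (mod 13); (8|13)=-1, (3|13)=+1; sign (−1)^0·-1^-2·+1^1 = +1.
(a,b)_5: α=0, u≡1; β=2, v≡3 (mod 5); (1|5)=+1, (3|5)=-1; sign (−1)^0·+1^2·-1^0 = +1.
(a,b)_∞: sgn(-4641)=−, sgn(-17)=−, so -1.
(a,b)_17: α=1, u≡9; β=1, v≡15 (mod 17); (9|17)=+1, (15|17)=+1; sign (−1)^0·+1^1·+1^1 = +1.
(a,b)_7: α=1, u≡2; β=0, v≡1 (mod 7); (2|7)=+1, (1|7)=+1; sign (−1)^0·+1^0·+1^1 = +1.
(a,b)_3: α=3, u≡1; β=0, v≡1 (mod 3); (1|3)=+1, (1|3)=+1; sign (−1)^0·+1^0·+1^3 = +1.
|Ram(-4641, -17)| = 2, even; anisotropic at {2, ∞}.

[2, inf]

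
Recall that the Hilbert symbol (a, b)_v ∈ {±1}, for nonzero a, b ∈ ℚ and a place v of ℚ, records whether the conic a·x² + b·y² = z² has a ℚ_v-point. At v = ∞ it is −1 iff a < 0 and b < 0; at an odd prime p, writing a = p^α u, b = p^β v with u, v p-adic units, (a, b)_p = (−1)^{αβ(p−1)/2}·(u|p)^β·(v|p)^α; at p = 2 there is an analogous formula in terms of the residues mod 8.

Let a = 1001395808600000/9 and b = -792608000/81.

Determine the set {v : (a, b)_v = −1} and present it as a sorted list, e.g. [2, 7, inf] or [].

[2, 5, 23, 31]

(a, b) ≡ (39215, -123845) mod (ℚ^×)²; places V = {2, 3, 5, 11, 17, 23, 31, 47, ∞}.
(a,b)_11: α=1, u≡1; β=0, v≡9 (mod 11); (1|11)=+1, (9|11)=+1; sign (−1)^0·+1^0·+1^1 = +1.
(a,b)_∞: sgn(39215)=+, sgn(-123845)=−, so +1.
(a,b)_31: α=1, u≡4; β=1, v≡16 (mod 31); (4|31)=+1, (16|31)=+1; sign (−1)^1·+1^1·+1^1 = -1.
(a,b)_17: α=2, u≡9; β=1, v≡1 (mod 17); (9|17)=+1, (1|17)=+1; sign (−1)^0·+1^1·+1^2 = +1.
(a,b)_3: α=-2, u≡2; β=-4, v≡1 (mod 3); (2|3)=-1, (1|3)=+1; sign (−1)^0·-1^-4·+1^-2 = +1.
(a,b)_2: α=6, β=8; u≡7, v≡3 (mod 8); ε(u)ε(v)=1·1, αω(v)=6·1, βω(u)=8·0; sum ≡ 1  ⇒  -1.
(a,b)_47: α=2, u≡24; β=1, v≡38 (mod 47); (24|47)=+1, (38|47)=-1; sign (−1)^0·+1^1·-1^2 = +1.
(a,b)_23: α=1, u≡13; β=0, v≡5 (mod 23); (13|23)=+1, (5|23)=-1; sign (−1)^0·+1^0·-1^1 = -1.
(a,b)_5: α=5, u≡3; β=3, v≡1 (mod 5); (3|5)=-1, (1|5)=+1; sign (−1)^0·-1^3·+1^5 = -1.
(39215, -123845 / ℚ) ramifies at {2, 5, 23, 31}: a division algebra.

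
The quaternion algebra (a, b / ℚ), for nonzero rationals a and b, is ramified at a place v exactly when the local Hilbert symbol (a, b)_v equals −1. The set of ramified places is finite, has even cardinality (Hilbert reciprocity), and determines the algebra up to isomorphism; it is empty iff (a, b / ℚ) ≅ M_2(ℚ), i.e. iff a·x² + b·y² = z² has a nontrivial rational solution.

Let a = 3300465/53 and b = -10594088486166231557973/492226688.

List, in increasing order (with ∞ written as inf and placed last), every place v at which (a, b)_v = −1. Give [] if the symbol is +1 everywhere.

[2, 3, 7, 47]

(a, b) ≡ (94605, -42394) mod (ℚ^×)²; places V = {2, 3, 5, 7, 11, 17, 37, 41, 43, 47, 53, ∞}.
(a,b)_7: α=1, u≡6; β=4, v≡5 (mod 7); (6|7)=-1, (5|7)=-1; sign (−1)^0·-1^4·-1^1 = -1.
(a,b)_3: α=1, u≡2; β=6, v≡2 (mod 3); (2|3)=-1, (2|3)=-1; sign (−1)^0·-1^6·-1^1 = -1.
(a,b)_5: α=1, u≡1; β=0, v≡4 (mod 5); (1|5)=+1, (4|5)=+1; sign (−1)^0·+1^0·+1^1 = +1.
(a,b)_47: α=0, u≡13; β=1, v≡39 (mod 47); (13|47)=-1, (39|47)=-1; sign (−1)^0·-1^1·-1^0 = -1.
(a,b)_53: α=-1, u≡49; β=-2, v≡49 (mod 53); (49|53)=+1, (49|53)=+1; sign (−1)^0·+1^-2·+1^-1 = +1.
(a,b)_41: α=0, u≡21; β=1, v≡39 (mod 41); (21|41)=+1, (39|41)=+1; sign (−1)^0·+1^1·+1^0 = +1.
(a,b)_37: α=0, u≡11; β=-2, v≡13 (mod 37); (11|37)=+1, (13|37)=-1; sign (−1)^0·+1^-2·-1^0 = +1.
(a,b)_43: α=2, u≡28; β=4, v≡35 (mod 43); (28|43)=-1, (35|43)=+1; sign (−1)^0·-1^4·+1^2 = +1.
(a,b)_17: α=1, u≡11; β=4, v≡16 (mod 17); (11|17)=-1, (16|17)=+1; sign (−1)^0·-1^4·+1^1 = +1.
(a,b)_∞: sgn(94605)=+, sgn(-42394)=−, so +1.
(a,b)_11: α=0, u≡4; β=1, v≡10 (mod 11); (4|11)=+1, (10|11)=-1; sign (−1)^0·+1^1·-1^0 = +1.
(a,b)_2: α=0, β=-7; u≡5, v≡3 (mod 8); ε(u)ε(v)=0·1, αω(v)=0·1, βω(u)=-7·1; sum ≡ 1  ⇒  -1.
(94605, -42394 / ℚ) ramifies at {2, 3, 7, 47}: a division algebra.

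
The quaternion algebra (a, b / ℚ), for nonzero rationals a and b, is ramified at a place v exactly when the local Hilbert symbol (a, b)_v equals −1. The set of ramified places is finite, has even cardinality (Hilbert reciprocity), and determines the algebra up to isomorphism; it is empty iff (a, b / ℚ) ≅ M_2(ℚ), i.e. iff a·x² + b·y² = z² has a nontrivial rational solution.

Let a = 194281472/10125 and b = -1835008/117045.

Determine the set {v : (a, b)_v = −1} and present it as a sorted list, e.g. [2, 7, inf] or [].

Mod squares: a ≡ 10, b ≡ -35. Check v ∈ {∞, 2, 3, 5, 7, 11, 17}.
v=3: a=3^-4·(≡1), b=3^-4·(≡1) mod 3; (1|3)=+1, (1|3)=+1; (−1)^{-4·-4·1}·(+1)^-4·(+1)^-4 = +1.
v=7: a=7^2·(≡3), b=7^1·(≡4) mod 7; (3|7)=-1, (4|7)=+1; (−1)^{2·1·3}·(-1)^1·(+1)^2 = -1.
v=5: a=5^-3·(≡2), b=5^-1·(≡3) mod 5; (2|5)=-1, (3|5)=-1; (−1)^{-3·-1·2}·(-1)^-1·(-1)^-3 = +1.
v=17: a=17^0·(≡10), b=17^-2·(≡15) mod 17; (10|17)=-1, (15|17)=+1; (−1)^{0·-2·8}·(-1)^-2·(+1)^0 = +1.
v=∞: 10 > 0 and -35 < 0  ⇒  (a,b)_∞ = +1.
v=11: a=11^2·(≡10), b=11^0·(≡9) mod 11; (10|11)=-1, (9|11)=+1; (−1)^{2·0·5}·(-1)^0·(+1)^2 = +1.
v=2: v_2(a)=15, v_2(b)=18; units ≡ 5, 5 (mod 8); ε·ε+αω+βω = 0·0+15·1+18·1 ≡ 1  ⇒  (a,b)_2 = -1.
(10, -35 / ℚ) ramifies at {2, 7}: a division algebra.

[2, 7]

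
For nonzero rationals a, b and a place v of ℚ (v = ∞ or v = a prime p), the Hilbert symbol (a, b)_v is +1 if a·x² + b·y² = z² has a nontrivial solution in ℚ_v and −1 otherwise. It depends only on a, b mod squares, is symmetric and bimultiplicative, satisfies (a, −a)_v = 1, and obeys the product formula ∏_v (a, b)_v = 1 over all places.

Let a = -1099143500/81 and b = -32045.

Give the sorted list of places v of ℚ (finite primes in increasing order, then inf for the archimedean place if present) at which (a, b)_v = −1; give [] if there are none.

Mod squares: a ≡ -224315, b ≡ -32045. Check v ∈ {∞, 2, 3, 5, 7, 13, 17, 29}.
v=17: a=17^1·(≡3), b=17^1·(≡2) mod 17; (3|17)=-1, (2|17)=+1; (−1)^{1·1·8}·(-1)^1·(+1)^1 = -1.
v=7: a=7^3·(≡4), b=7^0·(≡1) mod 7; (4|7)=+1, (1|7)=+1; (−1)^{3·0·3}·(+1)^0·(+1)^3 = +1.
v=∞: -224315 < 0 and -32045 < 0  ⇒  (a,b)_∞ = -1.
v=13: a=13^1·(≡10), b=13^1·(≡5) mod 13; (10|13)=+1, (5|13)=-1; (−1)^{1·1·6}·(+1)^1·(-1)^1 = -1.
v=5: a=5^3·(≡2), b=5^1·(≡1) mod 5; (2|5)=-1, (1|5)=+1; (−1)^{3·1·2}·(-1)^1·(+1)^3 = -1.
v=2: v_2(a)=2, v_2(b)=0; units ≡ 5, 3 (mod 8); ε·ε+αω+βω = 0·1+2·1+0·1 ≡ 0  ⇒  (a,b)_2 = +1.
v=29: a=29^1·(≡11), b=29^1·(≡26) mod 29; (11|29)=-1, (26|29)=-1; (−1)^{1·1·14}·(-1)^1·(-1)^1 = +1.
v=3: a=3^-4·(≡1), b=3^0·(≡1) mod 3; (1|3)=+1, (1|3)=+1; (−1)^{-4·0·1}·(+1)^0·(+1)^-4 = +1.
Ram(-224315, -32045) = {5, 13, 17, ∞}; no ℚ_5-point on the conic.

[5, 13, 17, inf]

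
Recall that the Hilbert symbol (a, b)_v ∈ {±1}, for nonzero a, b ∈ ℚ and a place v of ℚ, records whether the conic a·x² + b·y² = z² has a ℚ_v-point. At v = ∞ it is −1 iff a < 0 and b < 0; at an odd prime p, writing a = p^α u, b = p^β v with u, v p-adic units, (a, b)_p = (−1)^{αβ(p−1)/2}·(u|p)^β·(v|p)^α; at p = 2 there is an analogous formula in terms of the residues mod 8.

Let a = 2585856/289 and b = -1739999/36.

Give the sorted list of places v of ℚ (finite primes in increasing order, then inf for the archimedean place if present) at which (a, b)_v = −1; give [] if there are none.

[7, 31, 37, 41]

Mod squares: a ≡ 10101, b ≡ -1271. Check v ∈ {∞, 2, 3, 7, 13, 17, 31, 37, 41}.
v=7: a=7^1·(≡2), b=7^0·(≡5) mod 7; (2|7)=+1, (5|7)=-1; (−1)^{1·0·3}·(+1)^0·(-1)^1 = -1.
v=3: a=3^1·(≡1), b=3^-2·(≡1) mod 3; (1|3)=+1, (1|3)=+1; (−1)^{1·-2·1}·(+1)^-2·(+1)^1 = +1.
v=41: a=41^0·(≡34), b=41^1·(≡9) mod 41; (34|41)=-1, (9|41)=+1; (−1)^{0·1·20}·(-1)^1·(+1)^0 = -1.
v=2: v_2(a)=8, v_2(b)=-2; units ≡ 5, 1 (mod 8); ε·ε+αω+βω = 0·0+8·0+-2·1 ≡ 0  ⇒  (a,b)_2 = +1.
v=13: a=13^1·(≡4), b=13^0·(≡9) mod 13; (4|13)=+1, (9|13)=+1; (−1)^{1·0·6}·(+1)^0·(+1)^1 = +1.
v=17: a=17^-2·(≡3), b=17^0·(≡1) mod 17; (3|17)=-1, (1|17)=+1; (−1)^{-2·0·8}·(-1)^0·(+1)^-2 = +1.
v=37: a=37^1·(≡6), b=37^2·(≡13) mod 37; (6|37)=-1, (13|37)=-1; (−1)^{1·2·18}·(-1)^2·(-1)^1 = -1.
v=31: a=31^0·(≡27), b=31^1·(≡21) mod 31; (27|31)=-1, (21|31)=-1; (−1)^{0·1·15}·(-1)^1·(-1)^0 = -1.
v=∞: 10101 > 0 and -1271 < 0  ⇒  (a,b)_∞ = +1.
Ram(10101, -1271) = {7, 31, 37, 41}; no ℚ_7-point on the conic.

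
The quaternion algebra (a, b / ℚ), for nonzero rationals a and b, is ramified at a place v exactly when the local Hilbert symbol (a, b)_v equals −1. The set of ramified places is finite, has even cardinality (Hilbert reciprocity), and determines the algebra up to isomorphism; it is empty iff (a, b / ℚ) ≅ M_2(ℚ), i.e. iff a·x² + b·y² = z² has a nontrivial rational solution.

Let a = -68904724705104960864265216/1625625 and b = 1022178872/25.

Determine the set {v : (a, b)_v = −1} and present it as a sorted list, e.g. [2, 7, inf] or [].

[2, 11]

(a, b) ≡ (-4121689, 255544718) mod (ℚ^×)²; places V = {2, 3, 5, 11, 13, 17, 19, 31, 37, 41, ∞}.
(a,b)_3: α=-2, u≡2; β=0, v≡2 (mod 3); (2|3)=-1, (2|3)=-1; sign (−1)^0·-1^0·-1^-2 = +1.
(a,b)_∞: sgn(-4121689)=−, sgn(255544718)=+, so +1.
(a,b)_19: α=3, u≡4; β=1, v≡14 (mod 19); (4|19)=+1, (14|19)=-1; sign (−1)^1·+1^1·-1^3 = +1.
(a,b)_17: α=-2, u≡6; β=0, v≡2 (mod 17); (6|17)=-1, (2|17)=+1; sign (−1)^0·-1^0·+1^-2 = +1.
(a,b)_13: α=3, u≡10; β=1, v≡4 (mod 13); (10|13)=+1, (4|13)=+1; sign (−1)^0·+1^1·+1^3 = +1.
(a,b)_5: α=-4, u≡4; β=-2, v≡2 (mod 5); (4|5)=+1, (2|5)=-1; sign (−1)^0·+1^-2·-1^-4 = +1.
(a,b)_37: α=3, u≡30; β=1, v≡34 (mod 37); (30|37)=+1, (34|37)=+1; sign (−1)^0·+1^1·+1^3 = +1.
(a,b)_41: α=3, u≡26; β=1, v≡26 (mod 41); (26|41)=-1, (26|41)=-1; sign (−1)^0·-1^1·-1^3 = +1.
(a,b)_11: α=3, u≡5; β=1, v≡1 (mod 11); (5|11)=+1, (1|11)=+1; sign (−1)^1·+1^1·+1^3 = -1.
(a,b)_31: α=2, u≡1; β=1, v≡12 (mod 31); (1|31)=+1, (12|31)=-1; sign (−1)^0·+1^1·-1^2 = +1.
(a,b)_2: α=10, β=3; u≡7, v≡7 (mod 8); ε(u)ε(v)=1·1, αω(v)=10·0, βω(u)=3·0; sum ≡ 1  ⇒  -1.
(-4121689, 255544718 / ℚ) ramifies at {2, 11}: a division algebra.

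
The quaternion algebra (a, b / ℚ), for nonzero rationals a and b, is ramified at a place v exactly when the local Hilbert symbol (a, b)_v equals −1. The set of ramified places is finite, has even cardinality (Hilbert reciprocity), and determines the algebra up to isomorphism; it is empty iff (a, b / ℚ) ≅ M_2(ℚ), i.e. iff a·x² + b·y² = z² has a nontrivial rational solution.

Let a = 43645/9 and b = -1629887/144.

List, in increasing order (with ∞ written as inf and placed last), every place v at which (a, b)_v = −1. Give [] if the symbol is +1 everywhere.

[5, 29, 37, 43]

Mod squares: a ≡ 43645, b ≡ -33263. Check v ∈ {∞, 2, 3, 5, 7, 29, 31, 37, 43}.
v=3: a=3^-2·(≡1), b=3^-2·(≡1) mod 3; (1|3)=+1, (1|3)=+1; (−1)^{-2·-2·1}·(+1)^-2·(+1)^-2 = +1.
v=∞: 43645 > 0 and -33263 < 0  ⇒  (a,b)_∞ = +1.
v=5: a=5^1·(≡1), b=5^0·(≡2) mod 5; (1|5)=+1, (2|5)=-1; (−1)^{1·0·2}·(+1)^0·(-1)^1 = -1.
v=29: a=29^1·(≡19), b=29^1·(≡1) mod 29; (19|29)=-1, (1|29)=+1; (−1)^{1·1·14}·(-1)^1·(+1)^1 = -1.
v=7: a=7^1·(≡6), b=7^2·(≡2) mod 7; (6|7)=-1, (2|7)=+1; (−1)^{1·2·3}·(-1)^2·(+1)^1 = +1.
v=2: v_2(a)=0, v_2(b)=-4; units ≡ 5, 1 (mod 8); ε·ε+αω+βω = 0·0+0·0+-4·1 ≡ 0  ⇒  (a,b)_2 = +1.
v=43: a=43^1·(≡22), b=43^0·(≡42) mod 43; (22|43)=-1, (42|43)=-1; (−1)^{1·0·21}·(-1)^0·(-1)^1 = -1.
v=37: a=37^0·(≡23), b=37^1·(≡33) mod 37; (23|37)=-1, (33|37)=+1; (−1)^{0·1·18}·(-1)^1·(+1)^0 = -1.
v=31: a=31^0·(≡10), b=31^1·(≡17) mod 31; (10|31)=+1, (17|31)=-1; (−1)^{0·1·15}·(+1)^1·(-1)^0 = +1.
(43645, -33263 / ℚ) ramifies at {5, 29, 37, 43}: a division algebra.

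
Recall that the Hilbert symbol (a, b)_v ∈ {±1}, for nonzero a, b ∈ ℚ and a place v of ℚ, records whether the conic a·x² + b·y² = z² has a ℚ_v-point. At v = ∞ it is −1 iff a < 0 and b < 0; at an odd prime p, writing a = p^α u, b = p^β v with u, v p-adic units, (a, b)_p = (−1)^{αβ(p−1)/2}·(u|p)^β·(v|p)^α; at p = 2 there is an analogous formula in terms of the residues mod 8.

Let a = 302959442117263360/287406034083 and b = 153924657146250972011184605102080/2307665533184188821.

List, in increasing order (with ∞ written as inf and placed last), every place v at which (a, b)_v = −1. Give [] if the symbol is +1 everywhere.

Mod squares: a ≡ 2145, b ≡ 2730. Check v ∈ {∞, 2, 3, 5, 7, 11, 13, 17, 19, 23}.
v=3: a=3^-5·(≡1), b=3^-9·(≡1) mod 3; (1|3)=+1, (1|3)=+1; (−1)^{-5·-9·1}·(+1)^-9·(+1)^-5 = -1.
v=23: a=23^4·(≡4), b=23^4·(≡16) mod 23; (4|23)=+1, (16|23)=+1; (−1)^{4·4·11}·(+1)^4·(+1)^4 = +1.
v=2: v_2(a)=22, v_2(b)=43; units ≡ 1, 5 (mod 8); ε·ε+αω+βω = 0·0+22·1+43·0 ≡ 0  ⇒  (a,b)_2 = +1.
v=5: a=5^1·(≡4), b=5^1·(≡1) mod 5; (4|5)=+1, (1|5)=+1; (−1)^{1·1·2}·(+1)^1·(+1)^1 = +1.
v=17: a=17^-6·(≡3), b=17^-8·(≡14) mod 17; (3|17)=-1, (14|17)=-1; (−1)^{-6·-8·8}·(-1)^-8·(-1)^-6 = +1.
v=7: a=7^-2·(≡6), b=7^-5·(≡6) mod 7; (6|7)=-1, (6|7)=-1; (−1)^{-2·-5·3}·(-1)^-5·(-1)^-2 = -1.
v=13: a=13^1·(≡10), b=13^3·(≡6) mod 13; (10|13)=+1, (6|13)=-1; (−1)^{1·3·6}·(+1)^3·(-1)^1 = -1.
v=∞: 2145 > 0 and 2730 > 0  ⇒  (a,b)_∞ = +1.
v=19: a=19^2·(≡5), b=19^6·(≡13) mod 19; (5|19)=+1, (13|19)=-1; (−1)^{2·6·9}·(+1)^6·(-1)^2 = +1.
v=11: a=11^1·(≡10), b=11^2·(≡6) mod 11; (10|11)=-1, (6|11)=-1; (−1)^{1·2·5}·(-1)^2·(-1)^1 = -1.
Ram(2145, 2730) = {3, 7, 11, 13}; no ℚ_3-point on the conic.

[3, 7, 11, 13]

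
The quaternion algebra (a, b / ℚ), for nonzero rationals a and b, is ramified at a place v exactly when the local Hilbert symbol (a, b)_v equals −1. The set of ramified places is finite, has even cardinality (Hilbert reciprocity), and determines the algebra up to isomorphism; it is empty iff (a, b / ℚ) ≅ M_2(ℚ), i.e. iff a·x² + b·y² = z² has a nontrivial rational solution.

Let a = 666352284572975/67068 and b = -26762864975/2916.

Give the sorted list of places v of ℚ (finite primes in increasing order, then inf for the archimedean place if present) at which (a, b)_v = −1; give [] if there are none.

[13, 29, 31, 37]

Mod squares: a ≡ 13018838833, b ≡ -1113959. Check v ∈ {∞, 2, 3, 5, 7, 11, 13, 17, 23, 29, 31, 37}.
v=2: v_2(a)=-2, v_2(b)=-2; units ≡ 1, 1 (mod 8); ε·ε+αω+βω = 0·0+-2·0+-2·0 ≡ 0  ⇒  (a,b)_2 = +1.
v=31: a=31^3·(≡7), b=31^2·(≡15) mod 31; (7|31)=+1, (15|31)=-1; (−1)^{3·2·15}·(+1)^2·(-1)^3 = -1.
v=23: a=23^-1·(≡2), b=23^1·(≡10) mod 23; (2|23)=+1, (10|23)=-1; (−1)^{-1·1·11}·(+1)^1·(-1)^-1 = +1.
v=13: a=13^1·(≡4), b=13^0·(≡6) mod 13; (4|13)=+1, (6|13)=-1; (−1)^{1·0·6}·(+1)^0·(-1)^1 = -1.
v=29: a=29^1·(≡28), b=29^0·(≡11) mod 29; (28|29)=+1, (11|29)=-1; (−1)^{1·0·14}·(+1)^0·(-1)^1 = -1.
v=7: a=7^3·(≡5), b=7^1·(≡2) mod 7; (5|7)=-1, (2|7)=+1; (−1)^{3·1·3}·(-1)^1·(+1)^3 = +1.
v=11: a=11^1·(≡9), b=11^1·(≡8) mod 11; (9|11)=+1, (8|11)=-1; (−1)^{1·1·5}·(+1)^1·(-1)^1 = +1.
v=∞: 13018838833 > 0 and -1113959 < 0  ⇒  (a,b)_∞ = +1.
v=37: a=37^1·(≡24), b=37^1·(≡34) mod 37; (24|37)=-1, (34|37)=+1; (−1)^{1·1·18}·(-1)^1·(+1)^1 = -1.
v=17: a=17^1·(≡2), b=17^1·(≡13) mod 17; (2|17)=+1, (13|17)=+1; (−1)^{1·1·8}·(+1)^1·(+1)^1 = +1.
v=5: a=5^2·(≡3), b=5^2·(≡1) mod 5; (3|5)=-1, (1|5)=+1; (−1)^{2·2·2}·(-1)^2·(+1)^2 = +1.
v=3: a=3^-6·(≡1), b=3^-6·(≡1) mod 3; (1|3)=+1, (1|3)=+1; (−1)^{-6·-6·1}·(+1)^-6·(+1)^-6 = +1.
|Ram(13018838833, -1113959)| = 4, even; anisotropic at {13, 29, 31, 37}.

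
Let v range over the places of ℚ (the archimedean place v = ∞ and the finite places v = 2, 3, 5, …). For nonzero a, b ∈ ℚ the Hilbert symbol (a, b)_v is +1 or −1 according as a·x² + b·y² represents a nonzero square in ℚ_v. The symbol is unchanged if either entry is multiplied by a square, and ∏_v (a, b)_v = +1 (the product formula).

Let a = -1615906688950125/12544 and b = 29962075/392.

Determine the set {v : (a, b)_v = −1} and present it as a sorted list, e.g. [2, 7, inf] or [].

(a, b) ≡ (-5, 8294) mod (ℚ^×)²; places V = {2, 3, 5, 7, 11, 13, 17, 29, ∞}.
(a,b)_∞: sgn(-5)=−, sgn(8294)=+, so +1.
(a,b)_11: α=2, u≡8; β=1, v≡7 (mod 11); (8|11)=-1, (7|11)=-1; sign (−1)^0·-1^1·-1^2 = -1.
(a,b)_7: α=-2, u≡4; β=-2, v≡3 (mod 7); (4|7)=+1, (3|7)=-1; sign (−1)^0·+1^-2·-1^-2 = +1.
(a,b)_29: α=2, u≡16; β=1, v≡13 (mod 29); (16|29)=+1, (13|29)=+1; sign (−1)^0·+1^1·+1^2 = +1.
(a,b)_13: α=2, u≡6; β=1, v≡9 (mod 13); (6|13)=-1, (9|13)=+1; sign (−1)^0·-1^1·+1^2 = -1.
(a,b)_17: α=4, u≡10; β=2, v≡9 (mod 17); (10|17)=-1, (9|17)=+1; sign (−1)^0·-1^2·+1^4 = +1.
(a,b)_3: α=2, u≡1; β=0, v≡2 (mod 3); (1|3)=+1, (2|3)=-1; sign (−1)^0·+1^0·-1^2 = +1.
(a,b)_5: α=3, u≡1; β=2, v≡4 (mod 5); (1|5)=+1, (4|5)=+1; sign (−1)^0·+1^2·+1^3 = +1.
(a,b)_2: α=-8, β=-3; u≡3, v≡3 (mod 8); ε(u)ε(v)=1·1, αω(v)=-8·1, βω(u)=-3·1; sum ≡ 0  ⇒  +1.
|Ram(-5, 8294)| = 2, even; anisotropic at {11, 13}.

[11, 13]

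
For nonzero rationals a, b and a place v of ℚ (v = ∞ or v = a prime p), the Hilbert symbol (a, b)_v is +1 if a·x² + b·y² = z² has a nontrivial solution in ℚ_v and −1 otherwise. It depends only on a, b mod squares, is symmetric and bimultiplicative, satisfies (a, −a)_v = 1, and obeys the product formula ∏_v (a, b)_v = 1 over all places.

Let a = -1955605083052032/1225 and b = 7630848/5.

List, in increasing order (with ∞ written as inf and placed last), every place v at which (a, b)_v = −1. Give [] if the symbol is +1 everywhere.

Mod squares: a ≡ -38, b ≡ 115. Check v ∈ {∞, 2, 3, 5, 7, 19, 23}.
v=2: v_2(a)=11, v_2(b)=12; units ≡ 5, 3 (mod 8); ε·ε+αω+βω = 0·1+11·1+12·1 ≡ 1  ⇒  (a,b)_2 = -1.
v=23: a=23^2·(≡9), b=23^1·(≡14) mod 23; (9|23)=+1, (14|23)=-1; (−1)^{2·1·11}·(+1)^1·(-1)^2 = +1.
v=19: a=19^5·(≡16), b=19^0·(≡6) mod 19; (16|19)=+1, (6|19)=+1; (−1)^{5·0·9}·(+1)^0·(+1)^5 = +1.
v=∞: -38 < 0 and 115 > 0  ⇒  (a,b)_∞ = +1.
v=7: a=7^-2·(≡2), b=7^0·(≡3) mod 7; (2|7)=+1, (3|7)=-1; (−1)^{-2·0·3}·(+1)^0·(-1)^-2 = +1.
v=3: a=3^6·(≡1), b=3^4·(≡1) mod 3; (1|3)=+1, (1|3)=+1; (−1)^{6·4·1}·(+1)^4·(+1)^6 = +1.
v=5: a=5^-2·(≡2), b=5^-1·(≡3) mod 5; (2|5)=-1, (3|5)=-1; (−1)^{-2·-1·2}·(-1)^-1·(-1)^-2 = -1.
Ram(-38, 115) = {2, 5}; no ℚ_2-point on the conic.

[2, 5]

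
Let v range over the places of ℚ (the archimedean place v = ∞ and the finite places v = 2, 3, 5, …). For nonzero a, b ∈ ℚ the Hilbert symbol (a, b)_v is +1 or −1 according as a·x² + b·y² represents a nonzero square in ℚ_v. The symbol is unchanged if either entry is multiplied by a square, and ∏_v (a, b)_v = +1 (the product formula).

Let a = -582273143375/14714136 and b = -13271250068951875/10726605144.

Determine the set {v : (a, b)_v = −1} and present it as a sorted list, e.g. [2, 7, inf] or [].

[5, 11, 17, inf]

Mod squares: a ≡ -5610, b ≡ -1122. Check v ∈ {∞, 2, 3, 5, 7, 11, 13, 17, 23, 29, 31}.
v=17: a=17^1·(≡14), b=17^1·(≡9) mod 17; (14|17)=-1, (9|17)=+1; (−1)^{1·1·8}·(-1)^1·(+1)^1 = -1.
v=11: a=11^1·(≡6), b=11^1·(≡6) mod 11; (6|11)=-1, (6|11)=-1; (−1)^{1·1·5}·(-1)^1·(-1)^1 = -1.
v=2: v_2(a)=-3, v_2(b)=-3; units ≡ 3, 7 (mod 8); ε·ε+αω+βω = 1·1+-3·0+-3·1 ≡ 0  ⇒  (a,b)_2 = +1.
v=29: a=29^-2·(≡28), b=29^-2·(≡23) mod 29; (28|29)=+1, (23|29)=+1; (−1)^{-2·-2·14}·(+1)^-2·(+1)^-2 = +1.
v=3: a=3^-7·(≡2), b=3^-13·(≡1) mod 3; (2|3)=-1, (1|3)=+1; (−1)^{-7·-13·1}·(-1)^-13·(+1)^-7 = +1.
v=13: a=13^0·(≡8), b=13^2·(≡1) mod 13; (8|13)=-1, (1|13)=+1; (−1)^{0·2·6}·(-1)^2·(+1)^0 = +1.
v=31: a=31^2·(≡7), b=31^0·(≡2) mod 31; (7|31)=+1, (2|31)=+1; (−1)^{2·0·15}·(+1)^0·(+1)^2 = +1.
v=5: a=5^3·(≡3), b=5^4·(≡3) mod 5; (3|5)=-1, (3|5)=-1; (−1)^{3·4·2}·(-1)^4·(-1)^3 = -1.
v=23: a=23^2·(≡13), b=23^4·(≡15) mod 23; (13|23)=+1, (15|23)=-1; (−1)^{2·4·11}·(+1)^4·(-1)^2 = +1.
v=∞: -5610 < 0 and -1122 < 0  ⇒  (a,b)_∞ = -1.
v=7: a=7^2·(≡4), b=7^4·(≡5) mod 7; (4|7)=+1, (5|7)=-1; (−1)^{2·4·3}·(+1)^4·(-1)^2 = +1.
(-5610, -1122 / ℚ) ramifies at {5, 11, 17, ∞}: a division algebra.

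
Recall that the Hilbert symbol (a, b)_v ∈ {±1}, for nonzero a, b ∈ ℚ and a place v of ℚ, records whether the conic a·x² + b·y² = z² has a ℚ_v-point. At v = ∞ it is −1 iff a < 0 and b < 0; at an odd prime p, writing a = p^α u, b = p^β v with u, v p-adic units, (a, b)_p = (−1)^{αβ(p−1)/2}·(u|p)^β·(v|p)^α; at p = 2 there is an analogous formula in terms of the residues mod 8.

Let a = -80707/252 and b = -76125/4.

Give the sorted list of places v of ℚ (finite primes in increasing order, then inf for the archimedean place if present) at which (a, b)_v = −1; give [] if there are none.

[2, 3, 7, 23, 29, inf]

(a, b) ≡ (-4669, -3045) mod (ℚ^×)²; places V = {2, 3, 5, 7, 11, 23, 29, ∞}.
(a,b)_7: α=-1, u≡3; β=1, v≡6 (mod 7); (3|7)=-1, (6|7)=-1; sign (−1)^1·-1^1·-1^-1 = -1.
(a,b)_3: α=-2, u≡2; β=1, v≡2 (mod 3); (2|3)=-1, (2|3)=-1; sign (−1)^0·-1^1·-1^-2 = -1.
(a,b)_29: α=1, u≡16; β=1, v≡18 (mod 29); (16|29)=+1, (18|29)=-1; sign (−1)^0·+1^1·-1^1 = -1.
(a,b)_11: α=2, u≡7; β=0, v≡7 (mod 11); (7|11)=-1, (7|11)=-1; sign (−1)^0·-1^0·-1^2 = +1.
(a,b)_2: α=-2, β=-2; u≡3, v≡3 (mod 8); ε(u)ε(v)=1·1, αω(v)=-2·1, βω(u)=-2·1; sum ≡ 1  ⇒  -1.
(a,b)_23: α=1, u≡13; β=0, v≡7 (mod 23); (13|23)=+1, (7|23)=-1; sign (−1)^0·+1^0·-1^1 = -1.
(a,b)_5: α=0, u≡4; β=3, v≡4 (mod 5); (4|5)=+1, (4|5)=+1; sign (−1)^0·+1^3·+1^0 = +1.
(a,b)_∞: sgn(-4669)=−, sgn(-3045)=−, so -1.
Ram(-4669, -3045) = {2, 3, 7, 23, 29, ∞}; no ℚ_2-point on the conic.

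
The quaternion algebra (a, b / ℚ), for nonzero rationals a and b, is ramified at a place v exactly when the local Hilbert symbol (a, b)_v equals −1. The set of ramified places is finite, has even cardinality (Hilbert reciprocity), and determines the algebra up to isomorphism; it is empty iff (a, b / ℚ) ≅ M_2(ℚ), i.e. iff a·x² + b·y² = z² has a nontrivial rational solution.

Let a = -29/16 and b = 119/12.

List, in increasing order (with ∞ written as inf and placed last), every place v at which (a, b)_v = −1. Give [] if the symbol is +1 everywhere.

[7, 17]

(a, b) ≡ (-29, 357) mod (ℚ^×)²; places V = {2, 3, 7, 17, 29, ∞}.
(a,b)_∞: sgn(-29)=−, sgn(357)=+, so +1.
(a,b)_3: α=0, u≡1; β=-1, v≡2 (mod 3); (1|3)=+1, (2|3)=-1; sign (−1)^0·+1^-1·-1^0 = +1.
(a,b)_29: α=1, u≡9; β=0, v≡22 (mod 29); (9|29)=+1, (22|29)=+1; sign (−1)^0·+1^0·+1^1 = +1.
(a,b)_7: α=0, u≡3; β=1, v≡2 (mod 7); (3|7)=-1, (2|7)=+1; sign (−1)^0·-1^1·+1^0 = -1.
(a,b)_17: α=0, u≡12; β=1, v≡2 (mod 17); (12|17)=-1, (2|17)=+1; sign (−1)^0·-1^1·+1^0 = -1.
(a,b)_2: α=-4, β=-2; u≡3, v≡5 (mod 8); ε(u)ε(v)=1·0, αω(v)=-4·1, βω(u)=-2·1; sum ≡ 0  ⇒  +1.
(-29, 357 / ℚ) ramifies at {7, 17}: a division algebra.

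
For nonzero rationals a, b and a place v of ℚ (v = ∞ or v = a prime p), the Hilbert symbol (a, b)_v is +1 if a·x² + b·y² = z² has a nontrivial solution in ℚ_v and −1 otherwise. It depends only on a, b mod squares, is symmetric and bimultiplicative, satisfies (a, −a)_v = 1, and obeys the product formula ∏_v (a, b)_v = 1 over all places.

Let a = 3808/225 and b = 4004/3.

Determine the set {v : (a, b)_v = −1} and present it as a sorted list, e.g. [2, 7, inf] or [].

[11, 17]

(a, b) ≡ (238, 3003) mod (ℚ^×)²; places V = {2, 3, 5, 7, 11, 13, 17, ∞}.
(a,b)_∞: sgn(238)=+, sgn(3003)=+, so +1.
(a,b)_13: α=0, u≡3; β=1, v≡3 (mod 13); (3|13)=+1, (3|13)=+1; sign (−1)^0·+1^1·+1^0 = +1.
(a,b)_11: α=0, u≡7; β=1, v≡4 (mod 11); (7|11)=-1, (4|11)=+1; sign (−1)^0·-1^1·+1^0 = -1.
(a,b)_7: α=1, u≡5; β=1, v≡4 (mod 7); (5|7)=-1, (4|7)=+1; sign (−1)^1·-1^1·+1^1 = +1.
(a,b)_5: α=-2, u≡2; β=0, v≡3 (mod 5); (2|5)=-1, (3|5)=-1; sign (−1)^0·-1^0·-1^-2 = +1.
(a,b)_2: α=5, β=2; u≡7, v≡3 (mod 8); ε(u)ε(v)=1·1, αω(v)=5·1, βω(u)=2·0; sum ≡ 0  ⇒  +1.
(a,b)_17: α=1, u≡5; β=0, v≡3 (mod 17); (5|17)=-1, (3|17)=-1; sign (−1)^0·-1^0·-1^1 = -1.
(a,b)_3: α=-2, u≡1; β=-1, v≡2 (mod 3); (1|3)=+1, (2|3)=-1; sign (−1)^0·+1^-1·-1^-2 = +1.
Ram(238, 3003) = {11, 17}; no ℚ_11-point on the conic.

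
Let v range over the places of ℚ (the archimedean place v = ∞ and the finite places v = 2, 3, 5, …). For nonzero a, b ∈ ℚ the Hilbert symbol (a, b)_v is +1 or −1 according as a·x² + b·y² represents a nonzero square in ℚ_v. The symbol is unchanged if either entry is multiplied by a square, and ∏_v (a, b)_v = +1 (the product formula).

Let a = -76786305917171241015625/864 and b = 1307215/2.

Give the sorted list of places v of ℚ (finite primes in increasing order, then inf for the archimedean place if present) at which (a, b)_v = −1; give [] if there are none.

(a, b) ≡ (-102102, 15470) mod (ℚ^×)²; places V = {2, 3, 5, 7, 11, 13, 17, ∞}.
(a,b)_2: α=-5, β=-1; u≡5, v≡7 (mod 8); ε(u)ε(v)=0·1, αω(v)=-5·0, βω(u)=-1·1; sum ≡ 1  ⇒  -1.
(a,b)_17: α=3, u≡10; β=1, v≡2 (mod 17); (10|17)=-1, (2|17)=+1; sign (−1)^0·-1^1·+1^3 = -1.
(a,b)_13: α=9, u≡7; β=3, v≡5 (mod 13); (7|13)=-1, (5|13)=-1; sign (−1)^0·-1^3·-1^9 = +1.
(a,b)_∞: sgn(-102102)=−, sgn(15470)=+, so +1.
(a,b)_3: α=-3, u≡1; β=0, v≡2 (mod 3); (1|3)=+1, (2|3)=-1; sign (−1)^0·+1^0·-1^-3 = -1.
(a,b)_5: α=8, u≡2; β=1, v≡4 (mod 5); (2|5)=-1, (4|5)=+1; sign (−1)^0·-1^1·+1^8 = -1.
(a,b)_11: α=1, u≡10; β=0, v≡4 (mod 11); (10|11)=-1, (4|11)=+1; sign (−1)^0·-1^0·+1^1 = +1.
(a,b)_7: α=3, u≡4; β=1, v≡3 (mod 7); (4|7)=+1, (3|7)=-1; sign (−1)^1·+1^1·-1^3 = +1.
Ram(-102102, 15470) = {2, 3, 5, 17}; no ℚ_2-point on the conic.

[2, 3, 5, 17]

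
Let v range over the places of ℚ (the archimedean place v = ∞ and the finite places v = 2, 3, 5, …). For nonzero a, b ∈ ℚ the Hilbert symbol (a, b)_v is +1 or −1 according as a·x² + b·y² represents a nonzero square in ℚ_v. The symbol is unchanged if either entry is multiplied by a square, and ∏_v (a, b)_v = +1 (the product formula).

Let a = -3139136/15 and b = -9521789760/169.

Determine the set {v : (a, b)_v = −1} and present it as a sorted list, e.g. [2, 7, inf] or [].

[3, 7, 13, inf]

Mod squares: a ≡ -15015, b ≡ -85. Check v ∈ {∞, 2, 3, 5, 7, 11, 13, 17}.
v=13: a=13^1·(≡8), b=13^-2·(≡11) mod 13; (8|13)=-1, (11|13)=-1; (−1)^{1·-2·6}·(-1)^-2·(-1)^1 = -1.
v=7: a=7^3·(≡4), b=7^4·(≡6) mod 7; (4|7)=+1, (6|7)=-1; (−1)^{3·4·3}·(+1)^4·(-1)^3 = -1.
v=2: v_2(a)=6, v_2(b)=6; units ≡ 1, 3 (mod 8); ε·ε+αω+βω = 0·1+6·1+6·0 ≡ 0  ⇒  (a,b)_2 = +1.
v=11: a=11^1·(≡2), b=11^0·(≡3) mod 11; (2|11)=-1, (3|11)=+1; (−1)^{1·0·5}·(-1)^0·(+1)^1 = +1.
v=5: a=5^-1·(≡3), b=5^1·(≡2) mod 5; (3|5)=-1, (2|5)=-1; (−1)^{-1·1·2}·(-1)^1·(-1)^-1 = +1.
v=17: a=17^0·(≡9), b=17^1·(≡7) mod 17; (9|17)=+1, (7|17)=-1; (−1)^{0·1·8}·(+1)^1·(-1)^0 = +1.
v=∞: -15015 < 0 and -85 < 0  ⇒  (a,b)_∞ = -1.
v=3: a=3^-1·(≡2), b=3^6·(≡2) mod 3; (2|3)=-1, (2|3)=-1; (−1)^{-1·6·1}·(-1)^6·(-1)^-1 = -1.
|Ram(-15015, -85)| = 4, even; anisotropic at {3, 7, 13, ∞}.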